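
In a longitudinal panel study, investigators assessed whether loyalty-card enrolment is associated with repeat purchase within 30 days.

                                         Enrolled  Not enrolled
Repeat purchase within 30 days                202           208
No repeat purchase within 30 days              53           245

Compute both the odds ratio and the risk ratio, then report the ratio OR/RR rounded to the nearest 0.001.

2.602

Reading the table with exposure as columns: a = 202 (Enrolled, case), b = 53 (Enrolled, non-case), c = 208 (Not enrolled, case), d = 245.
OR = (202·245)/(53·208) = 49490/11024 = 4.48930
Risk in exposed = 202/255 = 0.79216; risk in unexposed = 208/453 = 0.45916; RR = 1.72523
OR/RR = 4.48930 / 1.72523 = 2.60215
The outcome is not rare, so the OR lies further from 1 than the RR.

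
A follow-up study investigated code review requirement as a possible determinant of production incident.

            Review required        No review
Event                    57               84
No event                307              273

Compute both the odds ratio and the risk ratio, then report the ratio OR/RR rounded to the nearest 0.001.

0.907

Reading the table with exposure as columns: a = 57 (Review required, case), b = 307 (Review required, non-case), c = 84 (No review, case), d = 273.
OR = (57·273)/(307·84) = 15561/25788 = 0.60342
Risk in exposed = 57/364 = 0.15659; risk in unexposed = 84/357 = 0.23529; RR = 0.66552
OR/RR = 0.60342 / 0.66552 = 0.90669
The outcome is not rare, so the OR lies further from 1 than the RR.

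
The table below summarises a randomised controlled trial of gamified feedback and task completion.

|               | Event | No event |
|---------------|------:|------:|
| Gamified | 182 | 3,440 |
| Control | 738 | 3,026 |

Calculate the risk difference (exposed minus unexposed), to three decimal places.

-0.146

Cells: a = 182, b = 3440, c = 738, d = 3026.
Risk in exposed = 182/3622 = 0.050248; risk in unexposed = 738/3764 = 0.196068.
Risk difference = 0.050248 − 0.196068 = -0.145820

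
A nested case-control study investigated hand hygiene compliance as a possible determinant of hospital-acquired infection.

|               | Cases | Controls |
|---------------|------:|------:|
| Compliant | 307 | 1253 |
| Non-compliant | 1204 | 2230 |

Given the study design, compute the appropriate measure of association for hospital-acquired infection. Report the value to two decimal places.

0.45

Cells: a = 307, b = 1253, c = 1204, d = 2230.
This is a nested case-control study: participants were sampled on outcome status, so risks in the source population cannot be estimated directly — relative risk is not valid here. The odds ratio is the appropriate measure.
OR = (a·d)/(b·c) = (307 × 2230) / (1253 × 1204) = 684610 / 1508612 = 0.45380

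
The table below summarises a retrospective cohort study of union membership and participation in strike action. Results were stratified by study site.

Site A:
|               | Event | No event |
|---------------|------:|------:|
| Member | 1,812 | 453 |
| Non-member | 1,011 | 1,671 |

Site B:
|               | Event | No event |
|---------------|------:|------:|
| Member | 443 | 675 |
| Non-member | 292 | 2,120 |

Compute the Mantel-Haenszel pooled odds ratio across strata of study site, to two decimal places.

OR_MH = Σ(aᵢdᵢ/nᵢ) / Σ(bᵢcᵢ/nᵢ), where nᵢ is the stratum total.
Stratum 1 (Site A): n = 4947; a·d/n = 1812·1671/4947 = 612.0582; b·c/n = 453·1011/4947 = 92.5779
Stratum 2 (Site B): n = 3530; a·d/n = 443·2120/3530 = 266.0510; b·c/n = 675·292/3530 = 55.8357
OR_MH = (612.0582 + 266.0510) / (92.5779 + 55.8357) = 878.1092 / 148.4136 = 5.91663

5.92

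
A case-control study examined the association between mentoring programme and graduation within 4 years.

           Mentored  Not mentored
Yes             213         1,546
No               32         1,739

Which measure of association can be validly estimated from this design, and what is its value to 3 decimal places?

7.487

Reading the table with exposure as columns: a = 213 (Mentored, case), b = 32 (Mentored, non-case), c = 1546 (Not mentored, case), d = 1739.
This is a case-control study: participants were sampled on outcome status, so risks in the source population cannot be estimated directly — relative risk is not valid here. The odds ratio is the appropriate measure.
OR = (a·d)/(b·c) = (213 × 1739) / (32 × 1546) = 370407 / 49472 = 7.48720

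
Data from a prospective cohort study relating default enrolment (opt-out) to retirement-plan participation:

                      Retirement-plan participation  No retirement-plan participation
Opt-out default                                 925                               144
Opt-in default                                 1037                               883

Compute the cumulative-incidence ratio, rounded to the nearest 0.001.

1.602

Cells: a = 925, b = 144, c = 1037, d = 883.
Risk in exposed = 925/1069 = 0.86529; risk in unexposed = 1037/1920 = 0.54010.
RR = 0.86529 / 0.54010 = 1.60209
The risk among the exposed is 1.60 times that among the unexposed.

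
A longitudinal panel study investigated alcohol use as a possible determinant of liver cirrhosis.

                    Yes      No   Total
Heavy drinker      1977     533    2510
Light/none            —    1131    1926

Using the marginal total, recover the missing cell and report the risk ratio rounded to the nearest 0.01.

The missing cell is in the unexposed row: 1926 − 1131 = 795.
So a = 1977, b = 533, c = 795, d = 1131.
RR = [a/(a+b)] / [c/(c+d)] = (1977/2510) / (795/1926) = 0.78765/0.41277 = 1.90819

1.91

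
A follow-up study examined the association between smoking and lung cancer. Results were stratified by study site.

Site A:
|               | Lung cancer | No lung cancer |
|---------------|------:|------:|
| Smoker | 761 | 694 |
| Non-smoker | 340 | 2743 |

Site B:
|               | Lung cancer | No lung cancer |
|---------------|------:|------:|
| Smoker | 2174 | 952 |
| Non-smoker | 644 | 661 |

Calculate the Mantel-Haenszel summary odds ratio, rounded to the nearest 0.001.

4.120

OR_MH = Σ(aᵢdᵢ/nᵢ) / Σ(bᵢcᵢ/nᵢ), where nᵢ is the stratum total.
Stratum 1 (Site A): n = 4538; a·d/n = 761·2743/4538 = 459.9874; b·c/n = 694·340/4538 = 51.9965
Stratum 2 (Site B): n = 4431; a·d/n = 2174·661/4431 = 324.3092; b·c/n = 952·644/4431 = 138.3633
OR_MH = (459.9874 + 324.3092) / (51.9965 + 138.3633) = 784.2966 / 190.3598 = 4.12007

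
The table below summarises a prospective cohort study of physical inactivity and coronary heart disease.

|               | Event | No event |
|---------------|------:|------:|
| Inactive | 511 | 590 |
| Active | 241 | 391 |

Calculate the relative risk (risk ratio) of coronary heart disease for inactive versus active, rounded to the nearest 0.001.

1.217

Cells: a = 511, b = 590, c = 241, d = 391.
Risk in exposed = 511/1101 = 0.46412; risk in unexposed = 241/632 = 0.38133.
RR = 0.46412 / 0.38133 = 1.21712
The risk among the exposed is 1.22 times that among the unexposed.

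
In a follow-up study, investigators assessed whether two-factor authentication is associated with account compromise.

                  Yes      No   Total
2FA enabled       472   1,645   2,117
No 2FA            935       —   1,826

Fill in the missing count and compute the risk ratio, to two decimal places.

The missing cell is in the unexposed row: 1826 − 935 = 891.
So a = 472, b = 1645, c = 935, d = 891.
RR = [a/(a+b)] / [c/(c+d)] = (472/2117) / (935/1826) = 0.22296/0.51205 = 0.43542

0.44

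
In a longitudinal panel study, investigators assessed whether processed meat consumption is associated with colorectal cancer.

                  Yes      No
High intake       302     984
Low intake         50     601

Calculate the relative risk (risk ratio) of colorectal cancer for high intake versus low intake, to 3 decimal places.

3.058

Cells: a = 302, b = 984, c = 50, d = 601.
Risk in exposed = 302/1286 = 0.23484; risk in unexposed = 50/651 = 0.07680.
RR = 0.23484 / 0.07680 = 3.05757
The risk among the exposed is 3.06 times that among the unexposed.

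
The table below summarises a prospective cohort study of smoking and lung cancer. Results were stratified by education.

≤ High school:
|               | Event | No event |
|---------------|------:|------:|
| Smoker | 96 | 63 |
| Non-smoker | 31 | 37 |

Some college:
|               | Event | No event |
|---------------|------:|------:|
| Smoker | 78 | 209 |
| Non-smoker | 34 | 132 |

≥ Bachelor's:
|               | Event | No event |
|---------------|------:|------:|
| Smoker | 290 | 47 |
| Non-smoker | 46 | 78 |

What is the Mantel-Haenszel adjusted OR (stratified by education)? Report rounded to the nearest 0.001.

3.017

OR_MH = Σ(aᵢdᵢ/nᵢ) / Σ(bᵢcᵢ/nᵢ), where nᵢ is the stratum total.
Stratum 1 (≤ High school): n = 227; a·d/n = 96·37/227 = 15.6476; b·c/n = 63·31/227 = 8.6035
Stratum 2 (Some college): n = 453; a·d/n = 78·132/453 = 22.7285; b·c/n = 209·34/453 = 15.6865
Stratum 3 (≥ Bachelor's): n = 461; a·d/n = 290·78/461 = 49.0672; b·c/n = 47·46/461 = 4.6898
OR_MH = (15.6476 + 22.7285 + 49.0672) / (8.6035 + 15.6865 + 4.6898) = 87.4433 / 28.9799 = 3.01738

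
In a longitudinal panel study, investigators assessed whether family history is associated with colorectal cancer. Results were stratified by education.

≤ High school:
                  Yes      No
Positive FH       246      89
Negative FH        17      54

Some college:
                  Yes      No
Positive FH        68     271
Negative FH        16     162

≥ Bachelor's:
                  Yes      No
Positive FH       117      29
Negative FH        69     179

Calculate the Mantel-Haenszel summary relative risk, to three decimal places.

RR_MH = Σ(aᵢ·n₀ᵢ/nᵢ) / Σ(cᵢ·n₁ᵢ/nᵢ), with n₁ᵢ = aᵢ+bᵢ (exposed), n₀ᵢ = cᵢ+dᵢ (unexposed), nᵢ = n₁ᵢ+n₀ᵢ.
Stratum 1 (≤ High school): n₁ = 335, n₀ = 71, n = 406; a·n₀/n = 246·71/406 = 43.0197; c·n₁/n = 17·335/406 = 14.0271
Stratum 2 (Some college): n₁ = 339, n₀ = 178, n = 517; a·n₀/n = 68·178/517 = 23.4120; c·n₁/n = 16·339/517 = 10.4913
Stratum 3 (≥ Bachelor's): n₁ = 146, n₀ = 248, n = 394; a·n₀/n = 117·248/394 = 73.6447; c·n₁/n = 69·146/394 = 25.5685
RR_MH = (43.0197 + 23.4120 + 73.6447) / (14.0271 + 10.4913 + 25.5685) = 140.0764 / 50.0869 = 2.79667

2.797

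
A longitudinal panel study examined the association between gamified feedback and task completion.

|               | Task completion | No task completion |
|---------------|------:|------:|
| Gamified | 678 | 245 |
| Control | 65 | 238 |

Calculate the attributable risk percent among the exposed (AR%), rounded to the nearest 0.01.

Cells: a = 678, b = 245, c = 65, d = 238.
Risk in exposed = 678/923 = 0.73456; risk in unexposed = 65/303 = 0.21452.
RR = 0.73456/0.21452 = 3.42419
AR% = (RR − 1)/RR × 100 = (3.42419 − 1)/3.42419 × 100 = 70.7960%

70.80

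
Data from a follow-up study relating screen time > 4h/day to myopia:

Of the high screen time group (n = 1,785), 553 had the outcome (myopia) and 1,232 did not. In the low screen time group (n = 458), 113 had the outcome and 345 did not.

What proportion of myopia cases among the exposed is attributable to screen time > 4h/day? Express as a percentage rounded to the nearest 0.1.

20.4

From the description: a = 553, b = 1232, c = 113, d = 345.
Risk in exposed = 553/1785 = 0.30980; risk in unexposed = 113/458 = 0.24672.
RR = 0.30980/0.24672 = 1.25567
AR% = (RR − 1)/RR × 100 = (1.25567 − 1)/1.25567 × 100 = 20.3610%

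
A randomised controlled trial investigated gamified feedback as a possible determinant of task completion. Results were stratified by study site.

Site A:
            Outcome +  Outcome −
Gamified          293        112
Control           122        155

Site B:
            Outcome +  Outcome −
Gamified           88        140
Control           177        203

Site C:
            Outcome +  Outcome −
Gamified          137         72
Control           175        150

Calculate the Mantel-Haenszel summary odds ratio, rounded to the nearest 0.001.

1.593

OR_MH = Σ(aᵢdᵢ/nᵢ) / Σ(bᵢcᵢ/nᵢ), where nᵢ is the stratum total.
Stratum 1 (Site A): n = 682; a·d/n = 293·155/682 = 66.5909; b·c/n = 112·122/682 = 20.0352
Stratum 2 (Site B): n = 608; a·d/n = 88·203/608 = 29.3816; b·c/n = 140·177/608 = 40.7566
Stratum 3 (Site C): n = 534; a·d/n = 137·150/534 = 38.4831; b·c/n = 72·175/534 = 23.5955
OR_MH = (66.5909 + 29.3816 + 38.4831) / (20.0352 + 40.7566 + 23.5955) = 134.4556 / 84.3873 = 1.59332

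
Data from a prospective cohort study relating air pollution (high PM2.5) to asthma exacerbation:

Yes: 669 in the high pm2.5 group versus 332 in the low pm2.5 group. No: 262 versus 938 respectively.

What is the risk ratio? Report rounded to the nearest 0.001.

From the description: a = 669, b = 262, c = 332, d = 938.
Risk in exposed = 669/931 = 0.71858; risk in unexposed = 332/1270 = 0.26142.
RR = 0.71858 / 0.26142 = 2.74879
The risk among the exposed is 2.75 times that among the unexposed.

2.749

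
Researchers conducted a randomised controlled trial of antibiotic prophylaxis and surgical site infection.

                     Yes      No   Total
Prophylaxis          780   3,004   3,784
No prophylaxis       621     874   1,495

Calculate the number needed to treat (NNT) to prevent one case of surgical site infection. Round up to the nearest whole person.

5

Risk in treated group = 780/3784 = 0.20613; risk in control = 621/1495 = 0.41538.
Absolute risk reduction = 0.41538 − 0.20613 = 0.20925
NNT = 1 / ARR = 1 / 0.20925 = 4.779 → round up → 5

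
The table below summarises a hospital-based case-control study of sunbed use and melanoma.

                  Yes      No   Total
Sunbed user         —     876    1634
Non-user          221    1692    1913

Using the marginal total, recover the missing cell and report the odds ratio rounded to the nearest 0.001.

6.625

The missing cell is in the exposed row: 1634 − 876 = 758.
So a = 758, b = 876, c = 221, d = 1692.
OR = (a·d)/(b·c) = (758 × 1692) / (876 × 221) = 1282536 / 193596 = 6.62481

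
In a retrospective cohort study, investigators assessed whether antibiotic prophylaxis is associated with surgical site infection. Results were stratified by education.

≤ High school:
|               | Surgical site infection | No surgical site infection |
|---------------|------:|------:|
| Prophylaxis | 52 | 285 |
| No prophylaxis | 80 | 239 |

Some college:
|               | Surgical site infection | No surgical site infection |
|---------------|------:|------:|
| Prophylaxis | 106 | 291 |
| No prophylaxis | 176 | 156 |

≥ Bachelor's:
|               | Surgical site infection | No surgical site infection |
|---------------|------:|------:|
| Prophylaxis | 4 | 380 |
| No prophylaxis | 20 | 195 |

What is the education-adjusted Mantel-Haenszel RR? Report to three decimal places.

0.501

RR_MH = Σ(aᵢ·n₀ᵢ/nᵢ) / Σ(cᵢ·n₁ᵢ/nᵢ), with n₁ᵢ = aᵢ+bᵢ (exposed), n₀ᵢ = cᵢ+dᵢ (unexposed), nᵢ = n₁ᵢ+n₀ᵢ.
Stratum 1 (≤ High school): n₁ = 337, n₀ = 319, n = 656; a·n₀/n = 52·319/656 = 25.2866; c·n₁/n = 80·337/656 = 41.0976
Stratum 2 (Some college): n₁ = 397, n₀ = 332, n = 729; a·n₀/n = 106·332/729 = 48.2743; c·n₁/n = 176·397/729 = 95.8464
Stratum 3 (≥ Bachelor's): n₁ = 384, n₀ = 215, n = 599; a·n₀/n = 4·215/599 = 1.4357; c·n₁/n = 20·384/599 = 12.8214
RR_MH = (25.2866 + 48.2743 + 1.4357) / (41.0976 + 95.8464 + 12.8214) = 74.9967 / 149.7653 = 0.50076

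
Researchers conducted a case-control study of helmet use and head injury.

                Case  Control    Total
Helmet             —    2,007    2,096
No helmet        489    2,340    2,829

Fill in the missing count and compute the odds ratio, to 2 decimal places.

The missing cell is in the exposed row: 2096 − 2007 = 89.
So a = 89, b = 2007, c = 489, d = 2340.
OR = (a·d)/(b·c) = (89 × 2340) / (2007 × 489) = 208260 / 981423 = 0.21220

0.21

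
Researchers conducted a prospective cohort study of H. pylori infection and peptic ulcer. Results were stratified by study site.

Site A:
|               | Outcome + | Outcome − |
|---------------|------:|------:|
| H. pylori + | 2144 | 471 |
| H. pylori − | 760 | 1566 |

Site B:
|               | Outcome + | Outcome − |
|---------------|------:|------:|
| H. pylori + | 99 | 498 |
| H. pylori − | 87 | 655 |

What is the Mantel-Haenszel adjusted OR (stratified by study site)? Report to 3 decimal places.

OR_MH = Σ(aᵢdᵢ/nᵢ) / Σ(bᵢcᵢ/nᵢ), where nᵢ is the stratum total.
Stratum 1 (Site A): n = 4941; a·d/n = 2144·1566/4941 = 679.5191; b·c/n = 471·760/4941 = 72.4469
Stratum 2 (Site B): n = 1339; a·d/n = 99·655/1339 = 48.4279; b·c/n = 498·87/1339 = 32.3570
OR_MH = (679.5191 + 48.4279) / (72.4469 + 32.3570) = 727.9471 / 104.8039 = 6.94580

6.946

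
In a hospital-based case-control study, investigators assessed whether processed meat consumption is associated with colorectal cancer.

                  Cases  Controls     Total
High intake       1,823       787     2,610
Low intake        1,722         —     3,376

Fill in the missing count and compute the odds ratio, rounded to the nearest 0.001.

The missing cell is in the unexposed row: 3376 − 1722 = 1654.
So a = 1823, b = 787, c = 1722, d = 1654.
OR = (a·d)/(b·c) = (1823 × 1654) / (787 × 1722) = 3015242 / 1355214 = 2.22492

2.225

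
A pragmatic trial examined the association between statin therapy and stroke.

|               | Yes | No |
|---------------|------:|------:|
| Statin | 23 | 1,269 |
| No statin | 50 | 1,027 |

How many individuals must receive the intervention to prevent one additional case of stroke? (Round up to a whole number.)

35

Risk in treated group = 23/1292 = 0.01780; risk in control = 50/1077 = 0.04643.
Absolute risk reduction = 0.04643 − 0.01780 = 0.02862
NNT = 1 / ARR = 1 / 0.02862 = 34.936 → round up → 35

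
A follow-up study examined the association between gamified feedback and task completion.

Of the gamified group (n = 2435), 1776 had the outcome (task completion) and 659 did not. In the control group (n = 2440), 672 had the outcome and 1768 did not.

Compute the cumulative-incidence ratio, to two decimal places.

2.65

From the description: a = 1776, b = 659, c = 672, d = 1768.
Risk in exposed = 1776/2435 = 0.72936; risk in unexposed = 672/2440 = 0.27541.
RR = 0.72936 / 0.27541 = 2.64828
The risk among the exposed is 2.65 times that among the unexposed.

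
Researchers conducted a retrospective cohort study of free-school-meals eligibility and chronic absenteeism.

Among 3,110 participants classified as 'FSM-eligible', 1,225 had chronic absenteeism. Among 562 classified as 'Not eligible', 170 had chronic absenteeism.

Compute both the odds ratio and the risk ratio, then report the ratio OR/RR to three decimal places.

1.151

From the description: a = 1225, b = 1885, c = 170, d = 392.
OR = (1225·392)/(1885·170) = 480200/320450 = 1.49852
Risk in exposed = 1225/3110 = 0.39389; risk in unexposed = 170/562 = 0.30249; RR = 1.30216
OR/RR = 1.49852 / 1.30216 = 1.15080
The outcome is not rare, so the OR lies further from 1 than the RR.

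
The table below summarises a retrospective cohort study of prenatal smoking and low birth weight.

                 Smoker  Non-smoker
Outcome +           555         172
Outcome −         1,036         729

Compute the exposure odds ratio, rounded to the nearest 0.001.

2.271

Reading the table with exposure as columns: a = 555 (Smoker, case), b = 1036 (Smoker, non-case), c = 172 (Non-smoker, case), d = 729.
OR = (a·d)/(b·c) = (555 × 729) / (1036 × 172) = 404595 / 178192 = 2.27056
The odds of low birth weight are about 2.27 times as high in the smoker group.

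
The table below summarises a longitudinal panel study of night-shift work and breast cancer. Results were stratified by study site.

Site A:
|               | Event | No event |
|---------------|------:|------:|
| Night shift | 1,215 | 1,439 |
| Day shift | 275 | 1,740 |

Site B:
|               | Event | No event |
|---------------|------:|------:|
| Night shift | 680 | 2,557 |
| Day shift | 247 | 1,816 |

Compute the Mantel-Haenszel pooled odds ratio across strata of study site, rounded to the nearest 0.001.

3.363

OR_MH = Σ(aᵢdᵢ/nᵢ) / Σ(bᵢcᵢ/nᵢ), where nᵢ is the stratum total.
Stratum 1 (Site A): n = 4669; a·d/n = 1215·1740/4669 = 452.7950; b·c/n = 1439·275/4669 = 84.7558
Stratum 2 (Site B): n = 5300; a·d/n = 680·1816/5300 = 232.9962; b·c/n = 2557·247/5300 = 119.1658
OR_MH = (452.7950 + 232.9962) / (84.7558 + 119.1658) = 685.7913 / 203.9217 = 3.36301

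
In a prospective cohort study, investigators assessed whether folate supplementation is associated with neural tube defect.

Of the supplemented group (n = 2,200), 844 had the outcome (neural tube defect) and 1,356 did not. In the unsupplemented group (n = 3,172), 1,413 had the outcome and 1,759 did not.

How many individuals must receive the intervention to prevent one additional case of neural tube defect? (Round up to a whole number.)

Risk in treated group = 844/2200 = 0.38364; risk in control = 1413/3172 = 0.44546.
Absolute risk reduction = 0.44546 − 0.38364 = 0.06182
NNT = 1 / ARR = 1 / 0.06182 = 16.175 → round up → 17

17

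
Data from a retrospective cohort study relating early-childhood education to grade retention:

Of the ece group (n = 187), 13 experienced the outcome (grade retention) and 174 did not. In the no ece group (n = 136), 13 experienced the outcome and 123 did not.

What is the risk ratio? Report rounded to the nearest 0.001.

0.727

From the description: a = 13, b = 174, c = 13, d = 123.
Risk in exposed = 13/187 = 0.06952; risk in unexposed = 13/136 = 0.09559.
RR = 0.06952 / 0.09559 = 0.72727
The risk is 27% lower among the exposed than among the unexposed.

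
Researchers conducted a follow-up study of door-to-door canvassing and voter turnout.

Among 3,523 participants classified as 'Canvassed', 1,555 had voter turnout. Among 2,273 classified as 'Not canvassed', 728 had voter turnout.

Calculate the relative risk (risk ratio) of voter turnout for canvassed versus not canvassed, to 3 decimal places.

From the description: a = 1555, b = 1968, c = 728, d = 1545.
Risk in exposed = 1555/3523 = 0.44139; risk in unexposed = 728/2273 = 0.32028.
RR = 0.44139 / 0.32028 = 1.37812
The risk among the exposed is 1.38 times that among the unexposed.

1.378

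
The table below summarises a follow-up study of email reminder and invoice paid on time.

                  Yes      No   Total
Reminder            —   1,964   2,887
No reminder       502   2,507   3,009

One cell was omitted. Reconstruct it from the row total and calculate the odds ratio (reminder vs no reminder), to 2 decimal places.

The missing cell is in the exposed row: 2887 − 1964 = 923.
So a = 923, b = 1964, c = 502, d = 2507.
OR = (a·d)/(b·c) = (923 × 2507) / (1964 × 502) = 2313961 / 985928 = 2.34699

2.35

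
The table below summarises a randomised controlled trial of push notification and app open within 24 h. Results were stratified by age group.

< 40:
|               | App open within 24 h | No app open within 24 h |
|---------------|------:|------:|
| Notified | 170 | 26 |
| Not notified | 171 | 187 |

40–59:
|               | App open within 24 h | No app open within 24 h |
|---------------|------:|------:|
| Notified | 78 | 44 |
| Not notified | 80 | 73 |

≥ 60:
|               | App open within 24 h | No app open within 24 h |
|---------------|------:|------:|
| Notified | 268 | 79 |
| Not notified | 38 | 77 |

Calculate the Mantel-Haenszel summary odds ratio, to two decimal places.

4.49

OR_MH = Σ(aᵢdᵢ/nᵢ) / Σ(bᵢcᵢ/nᵢ), where nᵢ is the stratum total.
Stratum 1 (< 40): n = 554; a·d/n = 170·187/554 = 57.3827; b·c/n = 26·171/554 = 8.0253
Stratum 2 (40–59): n = 275; a·d/n = 78·73/275 = 20.7055; b·c/n = 44·80/275 = 12.8000
Stratum 3 (≥ 60): n = 462; a·d/n = 268·77/462 = 44.6667; b·c/n = 79·38/462 = 6.4978
OR_MH = (57.3827 + 20.7055 + 44.6667) / (8.0253 + 12.8000 + 6.4978) = 122.7548 / 27.3231 = 4.49271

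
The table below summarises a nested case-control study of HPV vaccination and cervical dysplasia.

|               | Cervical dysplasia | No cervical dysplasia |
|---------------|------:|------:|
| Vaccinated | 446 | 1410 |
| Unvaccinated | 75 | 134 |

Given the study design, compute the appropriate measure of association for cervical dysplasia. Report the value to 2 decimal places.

Cells: a = 446, b = 1410, c = 75, d = 134.
This is a nested case-control study: participants were sampled on outcome status, so risks in the source population cannot be estimated directly — relative risk is not valid here. The odds ratio is the appropriate measure.
OR = (a·d)/(b·c) = (446 × 134) / (1410 × 75) = 59764 / 105750 = 0.56514

0.57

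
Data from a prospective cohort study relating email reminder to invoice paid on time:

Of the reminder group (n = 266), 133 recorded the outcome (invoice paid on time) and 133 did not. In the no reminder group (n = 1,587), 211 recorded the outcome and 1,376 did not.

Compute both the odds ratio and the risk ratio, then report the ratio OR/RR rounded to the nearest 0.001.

1.734

From the description: a = 133, b = 133, c = 211, d = 1376.
OR = (133·1376)/(133·211) = 183008/28063 = 6.52133
Risk in exposed = 133/266 = 0.50000; risk in unexposed = 211/1587 = 0.13296; RR = 3.76066
OR/RR = 6.52133 / 3.76066 = 1.73409
The outcome is not rare, so the OR lies further from 1 than the RR.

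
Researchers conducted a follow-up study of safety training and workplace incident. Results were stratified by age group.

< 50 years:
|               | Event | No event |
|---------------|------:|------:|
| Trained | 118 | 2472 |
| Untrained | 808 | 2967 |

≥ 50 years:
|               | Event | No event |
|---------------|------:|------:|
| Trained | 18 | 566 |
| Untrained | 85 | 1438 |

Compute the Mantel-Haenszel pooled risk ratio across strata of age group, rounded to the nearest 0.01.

0.24

RR_MH = Σ(aᵢ·n₀ᵢ/nᵢ) / Σ(cᵢ·n₁ᵢ/nᵢ), with n₁ᵢ = aᵢ+bᵢ (exposed), n₀ᵢ = cᵢ+dᵢ (unexposed), nᵢ = n₁ᵢ+n₀ᵢ.
Stratum 1 (< 50 years): n₁ = 2590, n₀ = 3775, n = 6365; a·n₀/n = 118·3775/6365 = 69.9843; c·n₁/n = 808·2590/6365 = 328.7855
Stratum 2 (≥ 50 years): n₁ = 584, n₀ = 1523, n = 2107; a·n₀/n = 18·1523/2107 = 13.0109; c·n₁/n = 85·584/2107 = 23.5596
RR_MH = (69.9843 + 13.0109) / (328.7855 + 23.5596) = 82.9952 / 352.3451 = 0.23555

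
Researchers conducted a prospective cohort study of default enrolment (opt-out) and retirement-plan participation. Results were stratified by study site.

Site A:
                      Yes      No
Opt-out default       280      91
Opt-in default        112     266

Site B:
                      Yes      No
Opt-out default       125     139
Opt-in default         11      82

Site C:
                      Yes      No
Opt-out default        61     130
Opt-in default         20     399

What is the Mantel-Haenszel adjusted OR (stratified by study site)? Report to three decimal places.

OR_MH = Σ(aᵢdᵢ/nᵢ) / Σ(bᵢcᵢ/nᵢ), where nᵢ is the stratum total.
Stratum 1 (Site A): n = 749; a·d/n = 280·266/749 = 99.4393; b·c/n = 91·112/749 = 13.6075
Stratum 2 (Site B): n = 357; a·d/n = 125·82/357 = 28.7115; b·c/n = 139·11/357 = 4.2829
Stratum 3 (Site C): n = 610; a·d/n = 61·399/610 = 39.9000; b·c/n = 130·20/610 = 4.2623
OR_MH = (99.4393 + 28.7115 + 39.9000) / (13.6075 + 4.2829 + 4.2623) = 168.0507 / 22.1527 = 7.58602

7.586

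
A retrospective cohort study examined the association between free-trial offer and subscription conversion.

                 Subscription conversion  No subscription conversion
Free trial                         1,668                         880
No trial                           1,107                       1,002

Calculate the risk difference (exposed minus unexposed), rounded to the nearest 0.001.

Cells: a = 1668, b = 880, c = 1107, d = 1002.
Risk in exposed = 1668/2548 = 0.654631; risk in unexposed = 1107/2109 = 0.524893.
Risk difference = 0.654631 − 0.524893 = 0.129738

0.130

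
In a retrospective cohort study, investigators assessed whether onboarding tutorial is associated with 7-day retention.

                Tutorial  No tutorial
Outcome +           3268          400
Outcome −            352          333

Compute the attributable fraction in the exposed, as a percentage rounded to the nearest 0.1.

Reading the table with exposure as columns: a = 3268 (Tutorial, case), b = 352 (Tutorial, non-case), c = 400 (No tutorial, case), d = 333.
Risk in exposed = 3268/3620 = 0.90276; risk in unexposed = 400/733 = 0.54570.
RR = 0.90276/0.54570 = 1.65431
AR% = (RR − 1)/RR × 100 = (1.65431 − 1)/1.65431 × 100 = 39.5519%

39.6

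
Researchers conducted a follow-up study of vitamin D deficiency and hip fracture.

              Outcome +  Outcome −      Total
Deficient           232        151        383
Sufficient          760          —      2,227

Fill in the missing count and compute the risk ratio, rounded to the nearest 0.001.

1.775

The missing cell is in the unexposed row: 2227 − 760 = 1467.
So a = 232, b = 151, c = 760, d = 1467.
RR = [a/(a+b)] / [c/(c+d)] = (232/383) / (760/2227) = 0.60574/0.34127 = 1.77499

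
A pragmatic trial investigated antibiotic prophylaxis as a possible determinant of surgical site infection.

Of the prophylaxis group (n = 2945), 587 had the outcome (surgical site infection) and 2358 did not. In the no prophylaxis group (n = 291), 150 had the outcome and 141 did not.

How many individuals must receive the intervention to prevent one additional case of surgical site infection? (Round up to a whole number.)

4

Risk in treated group = 587/2945 = 0.19932; risk in control = 150/291 = 0.51546.
Absolute risk reduction = 0.51546 − 0.19932 = 0.31614
NNT = 1 / ARR = 1 / 0.31614 = 3.163 → round up → 4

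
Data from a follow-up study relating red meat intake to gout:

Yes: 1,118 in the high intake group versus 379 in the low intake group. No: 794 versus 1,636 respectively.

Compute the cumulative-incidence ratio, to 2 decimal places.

3.11

From the description: a = 1118, b = 794, c = 379, d = 1636.
Risk in exposed = 1118/1912 = 0.58473; risk in unexposed = 379/2015 = 0.18809.
RR = 0.58473 / 0.18809 = 3.10878
The risk among the exposed is 3.11 times that among the unexposed.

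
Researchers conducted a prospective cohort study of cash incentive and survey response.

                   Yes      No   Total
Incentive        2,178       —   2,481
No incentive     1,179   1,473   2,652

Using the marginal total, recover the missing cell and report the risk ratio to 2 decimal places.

The missing cell is in the exposed row: 2481 − 2178 = 303.
So a = 2178, b = 303, c = 1179, d = 1473.
RR = [a/(a+b)] / [c/(c+d)] = (2178/2481) / (1179/2652) = 0.87787/0.44457 = 1.97465

1.97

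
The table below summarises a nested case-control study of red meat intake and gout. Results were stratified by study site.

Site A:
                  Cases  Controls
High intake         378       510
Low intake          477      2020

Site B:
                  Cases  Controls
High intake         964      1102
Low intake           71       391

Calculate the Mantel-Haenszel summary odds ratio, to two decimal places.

OR_MH = Σ(aᵢdᵢ/nᵢ) / Σ(bᵢcᵢ/nᵢ), where nᵢ is the stratum total.
Stratum 1 (Site A): n = 3385; a·d/n = 378·2020/3385 = 225.5716; b·c/n = 510·477/3385 = 71.8671
Stratum 2 (Site B): n = 2528; a·d/n = 964·391/2528 = 149.0997; b·c/n = 1102·71/2528 = 30.9502
OR_MH = (225.5716 + 149.0997) / (71.8671 + 30.9502) = 374.6713 / 102.8172 = 3.64405

3.64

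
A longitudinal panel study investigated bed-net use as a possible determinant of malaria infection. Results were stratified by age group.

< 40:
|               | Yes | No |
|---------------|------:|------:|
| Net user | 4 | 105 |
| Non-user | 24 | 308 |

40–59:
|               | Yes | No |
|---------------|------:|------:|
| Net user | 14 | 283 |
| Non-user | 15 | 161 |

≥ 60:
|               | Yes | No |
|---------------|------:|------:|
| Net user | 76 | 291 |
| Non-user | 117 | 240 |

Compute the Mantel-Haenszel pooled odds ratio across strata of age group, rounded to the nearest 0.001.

0.531

OR_MH = Σ(aᵢdᵢ/nᵢ) / Σ(bᵢcᵢ/nᵢ), where nᵢ is the stratum total.
Stratum 1 (< 40): n = 441; a·d/n = 4·308/441 = 2.7937; b·c/n = 105·24/441 = 5.7143
Stratum 2 (40–59): n = 473; a·d/n = 14·161/473 = 4.7653; b·c/n = 283·15/473 = 8.9746
Stratum 3 (≥ 60): n = 724; a·d/n = 76·240/724 = 25.1934; b·c/n = 291·117/724 = 47.0262
OR_MH = (2.7937 + 4.7653 + 25.1934) / (5.7143 + 8.9746 + 47.0262) = 32.7523 / 61.7152 = 0.53070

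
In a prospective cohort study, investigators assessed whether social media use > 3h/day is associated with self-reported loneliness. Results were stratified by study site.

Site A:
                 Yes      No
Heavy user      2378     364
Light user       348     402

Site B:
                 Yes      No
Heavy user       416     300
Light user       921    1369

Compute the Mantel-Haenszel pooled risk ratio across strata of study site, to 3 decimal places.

1.680

RR_MH = Σ(aᵢ·n₀ᵢ/nᵢ) / Σ(cᵢ·n₁ᵢ/nᵢ), with n₁ᵢ = aᵢ+bᵢ (exposed), n₀ᵢ = cᵢ+dᵢ (unexposed), nᵢ = n₁ᵢ+n₀ᵢ.
Stratum 1 (Site A): n₁ = 2742, n₀ = 750, n = 3492; a·n₀/n = 2378·750/3492 = 510.7388; c·n₁/n = 348·2742/3492 = 273.2577
Stratum 2 (Site B): n₁ = 716, n₀ = 2290, n = 3006; a·n₀/n = 416·2290/3006 = 316.9128; c·n₁/n = 921·716/3006 = 219.3733
RR_MH = (510.7388 + 316.9128) / (273.2577 + 219.3733) = 827.6517 / 492.6310 = 1.68006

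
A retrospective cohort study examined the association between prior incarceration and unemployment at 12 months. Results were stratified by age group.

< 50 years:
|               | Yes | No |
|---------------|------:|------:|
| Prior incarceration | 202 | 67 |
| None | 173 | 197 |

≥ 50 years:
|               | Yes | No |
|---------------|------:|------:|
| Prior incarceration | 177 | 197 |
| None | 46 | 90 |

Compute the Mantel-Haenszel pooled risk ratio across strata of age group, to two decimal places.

1.54

RR_MH = Σ(aᵢ·n₀ᵢ/nᵢ) / Σ(cᵢ·n₁ᵢ/nᵢ), with n₁ᵢ = aᵢ+bᵢ (exposed), n₀ᵢ = cᵢ+dᵢ (unexposed), nᵢ = n₁ᵢ+n₀ᵢ.
Stratum 1 (< 50 years): n₁ = 269, n₀ = 370, n = 639; a·n₀/n = 202·370/639 = 116.9640; c·n₁/n = 173·269/639 = 72.8279
Stratum 2 (≥ 50 years): n₁ = 374, n₀ = 136, n = 510; a·n₀/n = 177·136/510 = 47.2000; c·n₁/n = 46·374/510 = 33.7333
RR_MH = (116.9640 + 47.2000) / (72.8279 + 33.7333) = 164.1640 / 106.5612 = 1.54056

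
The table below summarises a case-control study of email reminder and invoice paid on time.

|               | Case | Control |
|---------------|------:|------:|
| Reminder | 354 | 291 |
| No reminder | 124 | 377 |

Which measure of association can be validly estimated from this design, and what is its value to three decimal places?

Cells: a = 354, b = 291, c = 124, d = 377.
This is a case-control study: participants were sampled on outcome status, so risks in the source population cannot be estimated directly — relative risk is not valid here. The odds ratio is the appropriate measure.
OR = (a·d)/(b·c) = (354 × 377) / (291 × 124) = 133458 / 36084 = 3.69854

3.699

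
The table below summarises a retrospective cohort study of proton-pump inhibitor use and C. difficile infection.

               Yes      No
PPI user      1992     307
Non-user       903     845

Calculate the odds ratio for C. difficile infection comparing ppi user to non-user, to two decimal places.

Cells: a = 1992, b = 307, c = 903, d = 845.
OR = (a·d)/(b·c) = (1992 × 845) / (307 × 903) = 1683240 / 277221 = 6.07183
The odds of C. difficile infection are about 6.07 times as high in the ppi user group.

6.07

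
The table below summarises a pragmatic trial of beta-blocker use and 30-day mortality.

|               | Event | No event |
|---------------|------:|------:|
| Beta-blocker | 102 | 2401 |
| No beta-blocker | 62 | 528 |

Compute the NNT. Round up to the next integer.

16

Risk in treated group = 102/2503 = 0.04075; risk in control = 62/590 = 0.10508.
Absolute risk reduction = 0.10508 − 0.04075 = 0.06433
NNT = 1 / ARR = 1 / 0.06433 = 15.544 → round up → 16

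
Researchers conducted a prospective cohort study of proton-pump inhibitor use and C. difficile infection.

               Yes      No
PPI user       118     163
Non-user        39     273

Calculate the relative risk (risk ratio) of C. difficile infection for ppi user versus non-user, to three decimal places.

Cells: a = 118, b = 163, c = 39, d = 273.
Risk in exposed = 118/281 = 0.41993; risk in unexposed = 39/312 = 0.12500.
RR = 0.41993 / 0.12500 = 3.35943
The risk among the exposed is 3.36 times that among the unexposed.

3.359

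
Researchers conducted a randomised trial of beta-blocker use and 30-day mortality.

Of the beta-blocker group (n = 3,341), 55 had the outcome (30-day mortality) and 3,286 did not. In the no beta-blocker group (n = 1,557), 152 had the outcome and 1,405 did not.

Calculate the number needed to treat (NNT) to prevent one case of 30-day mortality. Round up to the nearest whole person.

Risk in treated group = 55/3341 = 0.01646; risk in control = 152/1557 = 0.09762.
Absolute risk reduction = 0.09762 − 0.01646 = 0.08116
NNT = 1 / ARR = 1 / 0.08116 = 12.321 → round up → 13

13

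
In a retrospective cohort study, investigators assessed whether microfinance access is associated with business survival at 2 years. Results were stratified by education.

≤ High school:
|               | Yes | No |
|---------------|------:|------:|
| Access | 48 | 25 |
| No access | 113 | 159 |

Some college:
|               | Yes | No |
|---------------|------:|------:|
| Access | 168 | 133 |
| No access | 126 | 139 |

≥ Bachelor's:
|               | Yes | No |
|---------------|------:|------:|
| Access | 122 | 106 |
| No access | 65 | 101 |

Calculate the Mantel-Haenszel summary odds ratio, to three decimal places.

1.712

OR_MH = Σ(aᵢdᵢ/nᵢ) / Σ(bᵢcᵢ/nᵢ), where nᵢ is the stratum total.
Stratum 1 (≤ High school): n = 345; a·d/n = 48·159/345 = 22.1217; b·c/n = 25·113/345 = 8.1884
Stratum 2 (Some college): n = 566; a·d/n = 168·139/566 = 41.2580; b·c/n = 133·126/566 = 29.6078
Stratum 3 (≥ Bachelor's): n = 394; a·d/n = 122·101/394 = 31.2741; b·c/n = 106·65/394 = 17.4873
OR_MH = (22.1217 + 41.2580 + 31.2741) / (8.1884 + 29.6078 + 17.4873) = 94.6538 / 55.2835 = 1.71215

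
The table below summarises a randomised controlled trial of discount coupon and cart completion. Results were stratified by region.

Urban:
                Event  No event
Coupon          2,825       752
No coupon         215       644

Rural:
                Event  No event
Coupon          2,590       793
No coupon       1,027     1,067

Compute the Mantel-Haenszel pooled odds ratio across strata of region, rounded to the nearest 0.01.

OR_MH = Σ(aᵢdᵢ/nᵢ) / Σ(bᵢcᵢ/nᵢ), where nᵢ is the stratum total.
Stratum 1 (Urban): n = 4436; a·d/n = 2825·644/4436 = 410.1217; b·c/n = 752·215/4436 = 36.4472
Stratum 2 (Rural): n = 5477; a·d/n = 2590·1067/5477 = 504.5700; b·c/n = 793·1027/5477 = 148.6965
OR_MH = (410.1217 + 504.5700) / (36.4472 + 148.6965) = 914.6918 / 185.1438 = 4.94044

4.94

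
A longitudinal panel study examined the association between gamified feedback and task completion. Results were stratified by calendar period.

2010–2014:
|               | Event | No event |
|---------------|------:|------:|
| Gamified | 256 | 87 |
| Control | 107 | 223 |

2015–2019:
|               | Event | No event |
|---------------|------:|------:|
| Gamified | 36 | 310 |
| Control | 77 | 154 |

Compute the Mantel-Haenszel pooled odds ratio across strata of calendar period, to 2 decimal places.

OR_MH = Σ(aᵢdᵢ/nᵢ) / Σ(bᵢcᵢ/nᵢ), where nᵢ is the stratum total.
Stratum 1 (2010–2014): n = 673; a·d/n = 256·223/673 = 84.8262; b·c/n = 87·107/673 = 13.8321
Stratum 2 (2015–2019): n = 577; a·d/n = 36·154/577 = 9.6083; b·c/n = 310·77/577 = 41.3692
OR_MH = (84.8262 + 9.6083) / (13.8321 + 41.3692) = 94.4345 / 55.2012 = 1.71073

1.71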